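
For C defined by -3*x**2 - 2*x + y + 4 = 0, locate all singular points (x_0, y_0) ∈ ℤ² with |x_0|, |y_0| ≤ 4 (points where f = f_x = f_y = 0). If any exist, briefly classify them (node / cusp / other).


No singular points in the scanned grid; C is smooth there.

Compute partial derivatives:
  f_x = -6*x - 2.
  f_y = 1.
f_y = 1 is a nonzero constant, so f_y never vanishes: no point (x, y) can satisfy f = f_x = f_y = 0. In particular no (x, y) ∈ {−4, ..., 4}² is singular; the curve is smooth.


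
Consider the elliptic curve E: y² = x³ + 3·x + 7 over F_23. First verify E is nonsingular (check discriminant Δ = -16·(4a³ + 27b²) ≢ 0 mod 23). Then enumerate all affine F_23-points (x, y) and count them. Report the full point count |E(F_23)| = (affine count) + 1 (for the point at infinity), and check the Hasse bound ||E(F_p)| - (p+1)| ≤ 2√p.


Affine points = {(5, 3), (5, 20), (7, 7), (7, 16), (9, 2), (9, 21), (10, 5), (10, 18), (12, 0), (13, 9), (13, 14), (15, 0), (17, 7), (17, 16), (19, 0), (21, 4), (21, 19), (22, 7), (22, 16)}; affine count = 19; |E(F_23)| = 20.

Discriminant check: Δ ∝ 4a³ + 27b² = 4·3³ + 27·7² = 4·27 + 27·49 ≡ 5 (mod 23). Nonzero ⇒ E is nonsingular.
For each x ∈ F_23, compute rhs = x³ + 3·x + 7 mod 23, then count y ∈ F_23 with y² ≡ rhs.
  x = 0: rhs = 7, matching y values: none (0 points).
  x = 1: rhs = 11, matching y values: none (0 points).
  x = 2: rhs = 21, matching y values: none (0 points).
  x = 3: rhs = 20, matching y values: none (0 points).
  x = 4: rhs = 14, matching y values: none (0 points).
  x = 5: rhs = 9, matching y values: 3, 20 (2 points).
  x = 6: rhs = 11, matching y values: none (0 points).
  x = 7: rhs = 3, matching y values: 7, 16 (2 points).
  x = 8: rhs = 14, matching y values: none (0 points).
  x = 9: rhs = 4, matching y values: 2, 21 (2 points).
  x = 10: rhs = 2, matching y values: 5, 18 (2 points).
  x = 11: rhs = 14, matching y values: none (0 points).
  x = 12: rhs = 0, matching y values: 0 (1 points).
  x = 13: rhs = 12, matching y values: 9, 14 (2 points).
  x = 14: rhs = 10, matching y values: none (0 points).
  x = 15: rhs = 0, matching y values: 0 (1 points).
  x = 16: rhs = 11, matching y values: none (0 points).
  x = 17: rhs = 3, matching y values: 7, 16 (2 points).
  x = 18: rhs = 5, matching y values: none (0 points).
  x = 19: rhs = 0, matching y values: 0 (1 points).
  x = 20: rhs = 17, matching y values: none (0 points).
  x = 21: rhs = 16, matching y values: 4, 19 (2 points).
  x = 22: rhs = 3, matching y values: 7, 16 (2 points).
Total affine count: 19.
Full point count |E(F_23)| = 19 + 1 = 20.
Hasse bound: |20 − (23+1)| = |-4| = 4 ≤ 2√23 ≈ 9.5917 ✓.


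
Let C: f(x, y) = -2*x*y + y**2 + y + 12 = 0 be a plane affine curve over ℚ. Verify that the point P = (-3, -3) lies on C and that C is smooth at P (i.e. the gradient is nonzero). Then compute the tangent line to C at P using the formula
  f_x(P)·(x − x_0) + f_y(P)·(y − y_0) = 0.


Tangent line at P: 6*x + y + 21 = 0.

Step 1: f(-3, -3) = 0, so P lies on C.
Step 2: partial derivatives
  f_x(x, y) = -2*y, f_y(x, y) = -2*x + 2*y + 1.
  f_x(P) = 6, f_y(P) = 1 (gradient nonzero, so P is smooth).
Step 3: tangent line at P: 6·(x − -3) + 1·(y − -3) = 0.
Expanding: 6*x + y + 21 = 0.


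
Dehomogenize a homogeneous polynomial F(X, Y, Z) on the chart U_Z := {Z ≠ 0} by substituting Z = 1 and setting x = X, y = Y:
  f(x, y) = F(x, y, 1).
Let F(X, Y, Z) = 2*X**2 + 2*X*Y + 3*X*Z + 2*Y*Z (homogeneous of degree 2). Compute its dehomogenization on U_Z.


f(x, y) = 2*x**2 + 2*x*y + 3*x + 2*y

On U_Z we set Z = 1. Each monomial c·X^i·Y^j·Z^k in F becomes c·x^i·y^j·1^k = c·x^i·y^j.
Substituting Z = 1: F(X, Y, 1) = 2*x**2 + 2*x*y + 3*x + 2*y.
Note: deg(f) ≤ deg(F) = 2; strict inequality happens when F is divisible by Z (lost terms).


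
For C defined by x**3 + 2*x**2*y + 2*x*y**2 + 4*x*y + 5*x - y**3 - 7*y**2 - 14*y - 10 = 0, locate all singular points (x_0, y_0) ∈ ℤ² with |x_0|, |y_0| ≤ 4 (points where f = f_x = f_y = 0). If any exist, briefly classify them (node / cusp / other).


Singular points: {(1, -2)}; classification: node.

Compute partial derivatives:
  f_x = 3*x**2 + 4*x*y + 2*y**2 + 4*y + 5.
  f_y = 2*x**2 + 4*x*y + 4*x - 3*y**2 - 14*y - 14.
Scan x_0 ∈ {−4, ..., 4}. For each x_0, f_y(x_0, y) is a polynomial in y; find its integer roots y ∈ {−4, ..., 4}, then test f_x and f at those candidates.
  x = -4: f_y(-4, y) = -3*y**2 - 30*y + 2; no integer root y with |y| ≤ 4.
  x = -3: f_y(-3, y) = -3*y**2 - 26*y - 8; no integer root y with |y| ≤ 4.
  x = -2: f_y(-2, y) = -3*y**2 - 22*y - 14; no integer root y with |y| ≤ 4.
  x = -1: f_y(-1, y) = -3*y**2 - 18*y - 16; no integer root y with |y| ≤ 4.
  x = 0: f_y(0, y) = -3*y**2 - 14*y - 14; no integer root y with |y| ≤ 4.
  x = 1: f_y(1, y) = -3*y**2 - 10*y - 8; vanishes at y ∈ {-2}. (1, -2): f_x = 0, f = 0 — SINGULAR.
  x = 2: f_y(2, y) = -3*y**2 - 6*y + 2; no integer root y with |y| ≤ 4.
  x = 3: f_y(3, y) = -3*y**2 - 2*y + 16; vanishes at y ∈ {2}. (3, 2): f_x = 72 ≠ 0.
  x = 4: f_y(4, y) = -3*y**2 + 2*y + 34; no integer root y with |y| ≤ 4.
Only singular point on the grid: (1, -2).
Classify: substitute x = 1 + u, y = -2 + v and expand: f = u**3 + 2*u**2*v - u**2 + 2*u*v**2 - v**3 + v**2.
No constant or linear terms (consistent with a singular point). Quadratic part: -u**2 + v**2. Cubic part: u**3 + 2*u**2*v + 2*u*v**2 - v**3.
The quadratic part v**2 - u**2 = (v − u)(v + u) splits into two distinct linear factors, so there are two distinct tangent lines y − -2 = ±(x − 1) — this is a node (ordinary double point).
Classification: node.


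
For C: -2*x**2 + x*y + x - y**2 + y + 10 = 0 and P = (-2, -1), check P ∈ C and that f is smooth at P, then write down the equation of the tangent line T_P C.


Tangent line at P: 8*x + y + 17 = 0.

Step 1: f(-2, -1) = 0, so P lies on C.
Step 2: partial derivatives
  f_x(x, y) = -4*x + y + 1, f_y(x, y) = x - 2*y + 1.
  f_x(P) = 8, f_y(P) = 1 (gradient nonzero, so P is smooth).
Step 3: tangent line at P: 8·(x − -2) + 1·(y − -1) = 0.
Expanding: 8*x + y + 17 = 0.


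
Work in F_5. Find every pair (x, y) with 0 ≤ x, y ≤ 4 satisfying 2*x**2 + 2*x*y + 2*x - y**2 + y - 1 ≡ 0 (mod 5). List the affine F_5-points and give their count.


Affine F_5-points: {(1, 1), (1, 2), (2, 1), (2, 4), (3, 3), (3, 4)}; count = 6.

For each of the 25 pairs (x, y) ∈ F_5², evaluate f(x, y) mod 5. Record the zeros.
  x = 0: [0↦4, 1↦4, 2↦2, 3↦3, 4↦2]  zeros at y ∈ ∅
  x = 1: [0↦3, 1↦0, 2↦0, 3↦3, 4↦4]  zeros at y ∈ {1, 2}
  x = 2: [0↦1, 1↦0, 2↦2, 3↦2, 4↦0]  zeros at y ∈ {1, 4}
  x = 3: [0↦3, 1↦4, 2↦3, 3↦0, 4↦0]  zeros at y ∈ {3, 4}
  x = 4: [0↦4, 1↦2, 2↦3, 3↦2, 4↦4]  zeros at y ∈ ∅
Collecting zeros: affine points = {(1, 1), (1, 2), (2, 1), (2, 4), (3, 3), (3, 4)}.
Total count |C(F_5)_aff| = 6.


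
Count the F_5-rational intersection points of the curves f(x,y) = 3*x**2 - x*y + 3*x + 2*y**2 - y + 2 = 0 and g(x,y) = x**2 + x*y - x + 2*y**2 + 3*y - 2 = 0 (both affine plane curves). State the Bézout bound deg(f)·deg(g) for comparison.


Common zeros: {(2, 0)}; count = 1; Bézout bound = 4.

deg(f) = 2, deg(g) = 2, so Bézout bound = 4.
Scan x ∈ F_5. For each x, list the y ∈ F_5 with f(x, y) ≡ 0 and those with g(x, y) ≡ 0 (mod 5); the common zeros in that column are the intersection.
  x = 0: f ≡ 0 at y ∈ {4}; g ≡ 0 at y ∈ {3}; common: ∅.
  x = 1: f ≡ 0 at y ∈ {3}; g ≡ 0 at y ∈ ∅; common: ∅.
  x = 2: f ≡ 0 at y ∈ {0, 4}; g ≡ 0 at y ∈ {0}; common: {0}.
  x = 3: f ≡ 0 at y ∈ ∅; g ≡ 0 at y ∈ {3, 4}; common: ∅.
  x = 4: f ≡ 0 at y ∈ {2, 3}; g ≡ 0 at y ∈ {0, 4}; common: ∅.
Collecting: common zeros = {(2, 0)}, so the count is 1.
Comparison with the Bézout bound: 1 ≤ 4 = deg(f)·deg(g), as expected for curves with no common component (the affine F_5-count falls short of the bound because intersections may lie at infinity, over extension fields, or carry multiplicity).


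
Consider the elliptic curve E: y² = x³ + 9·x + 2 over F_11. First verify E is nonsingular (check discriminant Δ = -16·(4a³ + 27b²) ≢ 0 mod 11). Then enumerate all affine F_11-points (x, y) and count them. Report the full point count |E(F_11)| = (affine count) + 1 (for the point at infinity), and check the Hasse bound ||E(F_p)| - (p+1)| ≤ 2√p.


Affine points = {(1, 1), (1, 10), (3, 1), (3, 10), (4, 5), (4, 6), (7, 1), (7, 10), (8, 5), (8, 6), (9, 3), (9, 8), (10, 5), (10, 6)}; affine count = 14; |E(F_11)| = 15.

Discriminant check: Δ ∝ 4a³ + 27b² = 4·9³ + 27·2² = 4·729 + 27·4 ≡ 10 (mod 11). Nonzero ⇒ E is nonsingular.
For each x ∈ F_11, compute rhs = x³ + 9·x + 2 mod 11, then count y ∈ F_11 with y² ≡ rhs.
  x = 0: rhs = 2, matching y values: none (0 points).
  x = 1: rhs = 1, matching y values: 1, 10 (2 points).
  x = 2: rhs = 6, matching y values: none (0 points).
  x = 3: rhs = 1, matching y values: 1, 10 (2 points).
  x = 4: rhs = 3, matching y values: 5, 6 (2 points).
  x = 5: rhs = 7, matching y values: none (0 points).
  x = 6: rhs = 8, matching y values: none (0 points).
  x = 7: rhs = 1, matching y values: 1, 10 (2 points).
  x = 8: rhs = 3, matching y values: 5, 6 (2 points).
  x = 9: rhs = 9, matching y values: 3, 8 (2 points).
  x = 10: rhs = 3, matching y values: 5, 6 (2 points).
Total affine count: 14.
Full point count |E(F_11)| = 14 + 1 = 15.
Hasse bound: |15 − (11+1)| = |3| = 3 ≤ 2√11 ≈ 6.6332 ✓.


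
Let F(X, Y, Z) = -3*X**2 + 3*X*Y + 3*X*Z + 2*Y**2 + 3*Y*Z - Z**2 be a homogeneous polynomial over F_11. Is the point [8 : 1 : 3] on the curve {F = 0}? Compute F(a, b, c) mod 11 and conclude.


F(8,1,3) ≡ 5 (mod 11); P is NOT on the curve.

Evaluate F(8, 1, 3) term-by-term (mod 11).
  -3*X**2 ↦ -3·64·1·1 = -192
  3*X*Y ↦ 3·8·1·1 = 24
  3*X*Z ↦ 3·8·1·3 = 72
  2*Y**2 ↦ 2·1·1·1 = 2
  3*Y*Z ↦ 3·1·1·3 = 9
  -Z**2 ↦ -1·1·1·9 = -9
Sum: F(8, 1, 3) = (-192) + (24) + (72) + (2) + (9) + (-9) = -94.
Reducing mod 11: -94 ≡ 5 (mod 11).
Since F(a, b, c) ≡ 5 ≠ 0 (mod 11), P does NOT lie on the curve.


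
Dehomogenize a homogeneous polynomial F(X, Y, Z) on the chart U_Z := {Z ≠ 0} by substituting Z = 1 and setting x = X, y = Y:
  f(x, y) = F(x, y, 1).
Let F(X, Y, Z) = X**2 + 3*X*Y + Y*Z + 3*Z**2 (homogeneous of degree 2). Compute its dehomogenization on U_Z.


f(x, y) = x**2 + 3*x*y + y + 3

On U_Z we set Z = 1. Each monomial c·X^i·Y^j·Z^k in F becomes c·x^i·y^j·1^k = c·x^i·y^j.
Substituting Z = 1: F(X, Y, 1) = x**2 + 3*x*y + y + 3.
Note: deg(f) ≤ deg(F) = 2; strict inequality happens when F is divisible by Z (lost terms).


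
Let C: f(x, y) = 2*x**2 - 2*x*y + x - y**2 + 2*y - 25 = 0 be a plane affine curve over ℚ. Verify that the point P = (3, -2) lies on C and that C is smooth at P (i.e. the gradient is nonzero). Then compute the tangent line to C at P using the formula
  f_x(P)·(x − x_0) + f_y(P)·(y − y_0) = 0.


Tangent line at P: 17*x - 51 = 0.

Step 1: f(3, -2) = 0, so P lies on C.
Step 2: partial derivatives
  f_x(x, y) = 4*x - 2*y + 1, f_y(x, y) = -2*x - 2*y + 2.
  f_x(P) = 17, f_y(P) = 0 (gradient nonzero, so P is smooth).
Step 3: tangent line at P: 17·(x − 3) + 0·(y − -2) = 0.
Expanding: 17*x - 51 = 0.


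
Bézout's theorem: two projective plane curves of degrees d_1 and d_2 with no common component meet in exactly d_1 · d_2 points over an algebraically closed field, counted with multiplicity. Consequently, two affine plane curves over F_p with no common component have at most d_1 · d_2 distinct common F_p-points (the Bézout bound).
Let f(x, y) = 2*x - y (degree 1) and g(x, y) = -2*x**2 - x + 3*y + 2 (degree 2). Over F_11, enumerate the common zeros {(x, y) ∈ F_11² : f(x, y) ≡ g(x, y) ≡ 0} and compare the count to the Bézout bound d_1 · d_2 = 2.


Common zeros: ∅; count = 0; Bézout bound = 2.

deg(f) = 1, deg(g) = 2, so Bézout bound = 2.
Scan x ∈ F_11. For each x, list the y ∈ F_11 with f(x, y) ≡ 0 and those with g(x, y) ≡ 0 (mod 11); the common zeros in that column are the intersection.
  x = 0: f ≡ 0 at y ∈ {0}; g ≡ 0 at y ∈ {3}; common: ∅.
  x = 1: f ≡ 0 at y ∈ {2}; g ≡ 0 at y ∈ {4}; common: ∅.
  x = 2: f ≡ 0 at y ∈ {4}; g ≡ 0 at y ∈ {10}; common: ∅.
  x = 3: f ≡ 0 at y ∈ {6}; g ≡ 0 at y ∈ {10}; common: ∅.
  x = 4: f ≡ 0 at y ∈ {8}; g ≡ 0 at y ∈ {4}; common: ∅.
  x = 5: f ≡ 0 at y ∈ {10}; g ≡ 0 at y ∈ {3}; common: ∅.
  x = 6: f ≡ 0 at y ∈ {1}; g ≡ 0 at y ∈ {7}; common: ∅.
  x = 7: f ≡ 0 at y ∈ {3}; g ≡ 0 at y ∈ {5}; common: ∅.
  x = 8: f ≡ 0 at y ∈ {5}; g ≡ 0 at y ∈ {8}; common: ∅.
  x = 9: f ≡ 0 at y ∈ {7}; g ≡ 0 at y ∈ {5}; common: ∅.
  x = 10: f ≡ 0 at y ∈ {9}; g ≡ 0 at y ∈ {7}; common: ∅.
Collecting: common zeros = ∅, so the count is 0.
Comparison with the Bézout bound: 0 ≤ 2 = deg(f)·deg(g), as expected for curves with no common component (the affine F_11-count falls short of the bound because intersections may lie at infinity, over extension fields, or carry multiplicity).


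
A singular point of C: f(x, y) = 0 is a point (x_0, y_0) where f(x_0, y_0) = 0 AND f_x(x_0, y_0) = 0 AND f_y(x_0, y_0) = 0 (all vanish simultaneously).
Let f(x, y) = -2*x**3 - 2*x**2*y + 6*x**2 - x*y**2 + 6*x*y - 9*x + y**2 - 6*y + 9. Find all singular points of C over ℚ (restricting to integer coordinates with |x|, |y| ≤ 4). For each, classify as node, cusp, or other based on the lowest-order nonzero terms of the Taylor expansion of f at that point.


Singular points: {(0, 3)}; classification: cusp.

Compute partial derivatives:
  f_x = -6*x**2 - 4*x*y + 12*x - y**2 + 6*y - 9.
  f_y = -2*x**2 - 2*x*y + 6*x + 2*y - 6.
Scan x_0 ∈ {−4, ..., 4}. For each x_0, f_y(x_0, y) is a polynomial in y; find its integer roots y ∈ {−4, ..., 4}, then test f_x and f at those candidates.
  x = -4: f_y(-4, y) = 10*y - 62; no integer root y with |y| ≤ 4.
  x = -3: f_y(-3, y) = 8*y - 42; no integer root y with |y| ≤ 4.
  x = -2: f_y(-2, y) = 6*y - 26; no integer root y with |y| ≤ 4.
  x = -1: f_y(-1, y) = 4*y - 14; no integer root y with |y| ≤ 4.
  x = 0: f_y(0, y) = 2*y - 6; vanishes at y ∈ {3}. (0, 3): f_x = 0, f = 0 — SINGULAR.
  x = 1: f_y(1, y) = -2; no integer root y with |y| ≤ 4.
  x = 2: f_y(2, y) = -2*y - 2; vanishes at y ∈ {-1}. (2, -1): f_x = -8 ≠ 0.
  x = 3: f_y(3, y) = -4*y - 6; no integer root y with |y| ≤ 4.
  x = 4: f_y(4, y) = -6*y - 14; no integer root y with |y| ≤ 4.
Only singular point on the grid: (0, 3).
Classify: substitute x = 0 + u, y = 3 + v and expand: f = -2*u**3 - 2*u**2*v - u*v**2 + v**2.
No constant or linear terms (consistent with a singular point). Quadratic part: v**2. Cubic part: -2*u**3 - 2*u**2*v - u*v**2.
The quadratic part v**2 is a perfect square, so there is a single (double) tangent line v = 0, i.e. y = 3. Restricting the cubic part to that line (v = 0) leaves -2*u**3 ≠ 0, so f is not divisible by v and the branch is v² ≈ 2*u**3 to lowest order — this is a cusp.
Classification: cusp.


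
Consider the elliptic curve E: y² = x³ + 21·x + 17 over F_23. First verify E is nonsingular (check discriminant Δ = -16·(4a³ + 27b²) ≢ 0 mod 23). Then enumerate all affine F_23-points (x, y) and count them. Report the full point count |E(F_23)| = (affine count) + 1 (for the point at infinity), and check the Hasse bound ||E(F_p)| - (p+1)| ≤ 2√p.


Affine points = {(1, 4), (1, 19), (4, 2), (4, 21), (7, 1), (7, 22), (10, 10), (10, 13), (13, 7), (13, 16), (15, 2), (15, 21), (21, 6), (21, 17), (22, 8), (22, 15)}; affine count = 16; |E(F_23)| = 17.

Discriminant check: Δ ∝ 4a³ + 27b² = 4·21³ + 27·17² = 4·9261 + 27·289 ≡ 20 (mod 23). Nonzero ⇒ E is nonsingular.
For each x ∈ F_23, compute rhs = x³ + 21·x + 17 mod 23, then count y ∈ F_23 with y² ≡ rhs.
  x = 0: rhs = 17, matching y values: none (0 points).
  x = 1: rhs = 16, matching y values: 4, 19 (2 points).
  x = 2: rhs = 21, matching y values: none (0 points).
  x = 3: rhs = 15, matching y values: none (0 points).
  x = 4: rhs = 4, matching y values: 2, 21 (2 points).
  x = 5: rhs = 17, matching y values: none (0 points).
  x = 6: rhs = 14, matching y values: none (0 points).
  x = 7: rhs = 1, matching y values: 1, 22 (2 points).
  x = 8: rhs = 7, matching y values: none (0 points).
  x = 9: rhs = 15, matching y values: none (0 points).
  x = 10: rhs = 8, matching y values: 10, 13 (2 points).
  x = 11: rhs = 15, matching y values: none (0 points).
  x = 12: rhs = 19, matching y values: none (0 points).
  x = 13: rhs = 3, matching y values: 7, 16 (2 points).
  x = 14: rhs = 19, matching y values: none (0 points).
  x = 15: rhs = 4, matching y values: 2, 21 (2 points).
  x = 16: rhs = 10, matching y values: none (0 points).
  x = 17: rhs = 20, matching y values: none (0 points).
  x = 18: rhs = 17, matching y values: none (0 points).
  x = 19: rhs = 7, matching y values: none (0 points).
  x = 20: rhs = 19, matching y values: none (0 points).
  x = 21: rhs = 13, matching y values: 6, 17 (2 points).
  x = 22: rhs = 18, matching y values: 8, 15 (2 points).
Total affine count: 16.
Full point count |E(F_23)| = 16 + 1 = 17.
Hasse bound: |17 − (23+1)| = |-7| = 7 ≤ 2√23 ≈ 9.5917 ✓.


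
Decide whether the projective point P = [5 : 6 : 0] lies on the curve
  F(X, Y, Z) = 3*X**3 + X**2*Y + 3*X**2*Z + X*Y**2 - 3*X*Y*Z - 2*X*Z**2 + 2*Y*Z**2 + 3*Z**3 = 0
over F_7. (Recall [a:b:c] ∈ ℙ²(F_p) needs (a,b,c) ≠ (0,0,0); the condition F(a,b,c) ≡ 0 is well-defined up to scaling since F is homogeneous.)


F(5,6,0) ≡ 5 (mod 7); P is NOT on the curve.

Evaluate F(5, 6, 0) term-by-term (mod 7).
  3*X**3 ↦ 3·125·1·1 = 375
  X**2*Y ↦ 1·25·6·1 = 150
  3*X**2*Z ↦ 3·25·1·0 = 0
  X*Y**2 ↦ 1·5·36·1 = 180
  -3*X*Y*Z ↦ -3·5·6·0 = 0
  -2*X*Z**2 ↦ -2·5·1·0 = 0
  2*Y*Z**2 ↦ 2·1·6·0 = 0
  3*Z**3 ↦ 3·1·1·0 = 0
Sum: F(5, 6, 0) = (375) + (150) + (0) + (180) + (0) + (0) + (0) + (0) = 705.
Reducing mod 7: 705 ≡ 5 (mod 7).
Since F(a, b, c) ≡ 5 ≠ 0 (mod 7), P does NOT lie on the curve.


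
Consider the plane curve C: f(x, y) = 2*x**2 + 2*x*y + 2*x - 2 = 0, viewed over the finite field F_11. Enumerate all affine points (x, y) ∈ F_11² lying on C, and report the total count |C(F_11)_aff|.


Affine F_11-points: {(1, 10), (2, 3), (3, 0), (4, 9), (5, 3), (6, 6), (7, 0), (8, 9), (9, 6), (10, 10)}; count = 10.

For each of the 121 pairs (x, y) ∈ F_11², evaluate f(x, y) mod 11. Record the zeros.
  x = 0: [0↦9, 1↦9, 2↦9, 3↦9, 4↦9, 5↦9, 6↦9, 7↦9, 8↦9, 9↦9, 10↦9]  zeros at y ∈ ∅
  x = 1: [0↦2, 1↦4, 2↦6, 3↦8, 4↦10, 5↦1, 6↦3, 7↦5, 8↦7, 9↦9, 10↦0]  zeros at y ∈ {10}
  x = 2: [0↦10, 1↦3, 2↦7, 3↦0, 4↦4, 5↦8, 6↦1, 7↦5, 8↦9, 9↦2, 10↦6]  zeros at y ∈ {3}
  x = 3: [0↦0, 1↦6, 2↦1, 3↦7, 4↦2, 5↦8, 6↦3, 7↦9, 8↦4, 9↦10, 10↦5]  zeros at y ∈ {0}
  x = 4: [0↦5, 1↦2, 2↦10, 3↦7, 4↦4, 5↦1, 6↦9, 7↦6, 8↦3, 9↦0, 10↦8]  zeros at y ∈ {9}
  x = 5: [0↦3, 1↦2, 2↦1, 3↦0, 4↦10, 5↦9, 6↦8, 7↦7, 8↦6, 9↦5, 10↦4]  zeros at y ∈ {3}
  x = 6: [0↦5, 1↦6, 2↦7, 3↦8, 4↦9, 5↦10, 6↦0, 7↦1, 8↦2, 9↦3, 10↦4]  zeros at y ∈ {6}
  x = 7: [0↦0, 1↦3, 2↦6, 3↦9, 4↦1, 5↦4, 6↦7, 7↦10, 8↦2, 9↦5, 10↦8]  zeros at y ∈ {0}
  x = 8: [0↦10, 1↦4, 2↦9, 3↦3, 4↦8, 5↦2, 6↦7, 7↦1, 8↦6, 9↦0, 10↦5]  zeros at y ∈ {9}
  x = 9: [0↦2, 1↦9, 2↦5, 3↦1, 4↦8, 5↦4, 6↦0, 7↦7, 8↦3, 9↦10, 10↦6]  zeros at y ∈ {6}
  x = 10: [0↦9, 1↦7, 2↦5, 3↦3, 4↦1, 5↦10, 6↦8, 7↦6, 8↦4, 9↦2, 10↦0]  zeros at y ∈ {10}
Collecting zeros: affine points = {(1, 10), (2, 3), (3, 0), (4, 9), (5, 3), (6, 6), (7, 0), (8, 9), (9, 6), (10, 10)}.
Total count |C(F_11)_aff| = 10.


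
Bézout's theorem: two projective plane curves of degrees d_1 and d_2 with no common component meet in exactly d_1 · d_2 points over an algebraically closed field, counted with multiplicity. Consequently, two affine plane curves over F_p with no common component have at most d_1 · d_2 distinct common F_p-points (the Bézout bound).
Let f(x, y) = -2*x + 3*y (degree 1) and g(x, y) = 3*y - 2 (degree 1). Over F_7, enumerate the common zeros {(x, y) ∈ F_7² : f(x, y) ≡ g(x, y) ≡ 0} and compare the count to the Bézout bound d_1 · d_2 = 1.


Common zeros: {(1, 3)}; count = 1; Bézout bound = 1.

deg(f) = 1, deg(g) = 1, so Bézout bound = 1.
Scan x ∈ F_7. For each x, list the y ∈ F_7 with f(x, y) ≡ 0 and those with g(x, y) ≡ 0 (mod 7); the common zeros in that column are the intersection.
  x = 0: f ≡ 0 at y ∈ {0}; g ≡ 0 at y ∈ {3}; common: ∅.
  x = 1: f ≡ 0 at y ∈ {3}; g ≡ 0 at y ∈ {3}; common: {3}.
  x = 2: f ≡ 0 at y ∈ {6}; g ≡ 0 at y ∈ {3}; common: ∅.
  x = 3: f ≡ 0 at y ∈ {2}; g ≡ 0 at y ∈ {3}; common: ∅.
  x = 4: f ≡ 0 at y ∈ {5}; g ≡ 0 at y ∈ {3}; common: ∅.
  x = 5: f ≡ 0 at y ∈ {1}; g ≡ 0 at y ∈ {3}; common: ∅.
  x = 6: f ≡ 0 at y ∈ {4}; g ≡ 0 at y ∈ {3}; common: ∅.
Collecting: common zeros = {(1, 3)}, so the count is 1.
Comparison with the Bézout bound: 1 ≤ 1 = deg(f)·deg(g), as expected for curves with no common component (the bound is attained).


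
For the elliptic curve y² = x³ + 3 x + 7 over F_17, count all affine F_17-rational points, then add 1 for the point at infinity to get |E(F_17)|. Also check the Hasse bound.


Affine points = {(2, 2), (2, 15), (3, 3), (3, 14), (4, 7), (4, 10), (8, 4), (8, 13), (9, 7), (9, 10), (10, 0), (13, 4), (13, 13)}; affine count = 13; |E(F_17)| = 14.

Discriminant check: Δ ∝ 4a³ + 27b² = 4·3³ + 27·7² = 4·27 + 27·49 ≡ 3 (mod 17). Nonzero ⇒ E is nonsingular.
For each x ∈ F_17, compute rhs = x³ + 3·x + 7 mod 17, then count y ∈ F_17 with y² ≡ rhs.
  x = 0: rhs = 7, matching y values: none (0 points).
  x = 1: rhs = 11, matching y values: none (0 points).
  x = 2: rhs = 4, matching y values: 2, 15 (2 points).
  x = 3: rhs = 9, matching y values: 3, 14 (2 points).
  x = 4: rhs = 15, matching y values: 7, 10 (2 points).
  x = 5: rhs = 11, matching y values: none (0 points).
  x = 6: rhs = 3, matching y values: none (0 points).
  x = 7: rhs = 14, matching y values: none (0 points).
  x = 8: rhs = 16, matching y values: 4, 13 (2 points).
  x = 9: rhs = 15, matching y values: 7, 10 (2 points).
  x = 10: rhs = 0, matching y values: 0 (1 points).
  x = 11: rhs = 11, matching y values: none (0 points).
  x = 12: rhs = 3, matching y values: none (0 points).
  x = 13: rhs = 16, matching y values: 4, 13 (2 points).
  x = 14: rhs = 5, matching y values: none (0 points).
  x = 15: rhs = 10, matching y values: none (0 points).
  x = 16: rhs = 3, matching y values: none (0 points).
Total affine count: 13.
Full point count |E(F_17)| = 13 + 1 = 14.
Hasse bound: |14 − (17+1)| = |-4| = 4 ≤ 2√17 ≈ 8.2462 ✓.


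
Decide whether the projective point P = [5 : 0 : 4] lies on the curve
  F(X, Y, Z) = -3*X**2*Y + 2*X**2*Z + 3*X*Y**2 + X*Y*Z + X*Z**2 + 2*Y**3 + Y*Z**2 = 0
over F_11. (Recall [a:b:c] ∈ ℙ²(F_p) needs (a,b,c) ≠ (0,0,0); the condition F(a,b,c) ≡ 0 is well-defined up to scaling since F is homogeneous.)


F(5,0,4) ≡ 5 (mod 11); P is NOT on the curve.

Evaluate F(5, 0, 4) term-by-term (mod 11).
  -3*X**2*Y ↦ -3·25·0·1 = 0
  2*X**2*Z ↦ 2·25·1·4 = 200
  3*X*Y**2 ↦ 3·5·0·1 = 0
  X*Y*Z ↦ 1·5·0·4 = 0
  X*Z**2 ↦ 1·5·1·16 = 80
  2*Y**3 ↦ 2·1·0·1 = 0
  Y*Z**2 ↦ 1·1·0·16 = 0
Sum: F(5, 0, 4) = (0) + (200) + (0) + (0) + (80) + (0) + (0) = 280.
Reducing mod 11: 280 ≡ 5 (mod 11).
Since F(a, b, c) ≡ 5 ≠ 0 (mod 11), P does NOT lie on the curve.


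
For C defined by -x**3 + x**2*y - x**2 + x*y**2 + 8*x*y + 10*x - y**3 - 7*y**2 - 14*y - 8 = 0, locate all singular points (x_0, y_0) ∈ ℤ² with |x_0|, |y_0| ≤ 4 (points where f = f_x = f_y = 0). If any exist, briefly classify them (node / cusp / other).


Singular points: {(-1, -3)}; classification: node.

Compute partial derivatives:
  f_x = -3*x**2 + 2*x*y - 2*x + y**2 + 8*y + 10.
  f_y = x**2 + 2*x*y + 8*x - 3*y**2 - 14*y - 14.
Scan x_0 ∈ {−4, ..., 4}. For each x_0, f_y(x_0, y) is a polynomial in y; find its integer roots y ∈ {−4, ..., 4}, then test f_x and f at those candidates.
  x = -4: f_y(-4, y) = -3*y**2 - 22*y - 30; no integer root y with |y| ≤ 4.
  x = -3: f_y(-3, y) = -3*y**2 - 20*y - 29; no integer root y with |y| ≤ 4.
  x = -2: f_y(-2, y) = -3*y**2 - 18*y - 26; no integer root y with |y| ≤ 4.
  x = -1: f_y(-1, y) = -3*y**2 - 16*y - 21; vanishes at y ∈ {-3}. (-1, -3): f_x = 0, f = 0 — SINGULAR.
  x = 0: f_y(0, y) = -3*y**2 - 14*y - 14; no integer root y with |y| ≤ 4.
  x = 1: f_y(1, y) = -3*y**2 - 12*y - 5; no integer root y with |y| ≤ 4.
  x = 2: f_y(2, y) = -3*y**2 - 10*y + 6; no integer root y with |y| ≤ 4.
  x = 3: f_y(3, y) = -3*y**2 - 8*y + 19; no integer root y with |y| ≤ 4.
  x = 4: f_y(4, y) = -3*y**2 - 6*y + 34; no integer root y with |y| ≤ 4.
Only singular point on the grid: (-1, -3).
Classify: substitute x = -1 + u, y = -3 + v and expand: f = -u**3 + u**2*v - u**2 + u*v**2 - v**3 + v**2.
No constant or linear terms (consistent with a singular point). Quadratic part: -u**2 + v**2. Cubic part: -u**3 + u**2*v + u*v**2 - v**3.
The quadratic part v**2 - u**2 = (v − u)(v + u) splits into two distinct linear factors, so there are two distinct tangent lines y − -3 = ±(x − -1) — this is a node (ordinary double point).
Classification: node.


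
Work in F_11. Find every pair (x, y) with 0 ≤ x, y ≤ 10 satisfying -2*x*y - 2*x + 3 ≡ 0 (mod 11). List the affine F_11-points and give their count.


Affine F_11-points: {(1, 6), (2, 8), (3, 5), (4, 9), (5, 7), (6, 2), (7, 0), (8, 4), (9, 1), (10, 3)}; count = 10.

For each of the 121 pairs (x, y) ∈ F_11², evaluate f(x, y) mod 11. Record the zeros.
  x = 0: [0↦3, 1↦3, 2↦3, 3↦3, 4↦3, 5↦3, 6↦3, 7↦3, 8↦3, 9↦3, 10↦3]  zeros at y ∈ ∅
  x = 1: [0↦1, 1↦10, 2↦8, 3↦6, 4↦4, 5↦2, 6↦0, 7↦9, 8↦7, 9↦5, 10↦3]  zeros at y ∈ {6}
  x = 2: [0↦10, 1↦6, 2↦2, 3↦9, 4↦5, 5↦1, 6↦8, 7↦4, 8↦0, 9↦7, 10↦3]  zeros at y ∈ {8}
  x = 3: [0↦8, 1↦2, 2↦7, 3↦1, 4↦6, 5↦0, 6↦5, 7↦10, 8↦4, 9↦9, 10↦3]  zeros at y ∈ {5}
  x = 4: [0↦6, 1↦9, 2↦1, 3↦4, 4↦7, 5↦10, 6↦2, 7↦5, 8↦8, 9↦0, 10↦3]  zeros at y ∈ {9}
  x = 5: [0↦4, 1↦5, 2↦6, 3↦7, 4↦8, 5↦9, 6↦10, 7↦0, 8↦1, 9↦2, 10↦3]  zeros at y ∈ {7}
  x = 6: [0↦2, 1↦1, 2↦0, 3↦10, 4↦9, 5↦8, 6↦7, 7↦6, 8↦5, 9↦4, 10↦3]  zeros at y ∈ {2}
  x = 7: [0↦0, 1↦8, 2↦5, 3↦2, 4↦10, 5↦7, 6↦4, 7↦1, 8↦9, 9↦6, 10↦3]  zeros at y ∈ {0}
  x = 8: [0↦9, 1↦4, 2↦10, 3↦5, 4↦0, 5↦6, 6↦1, 7↦7, 8↦2, 9↦8, 10↦3]  zeros at y ∈ {4}
  x = 9: [0↦7, 1↦0, 2↦4, 3↦8, 4↦1, 5↦5, 6↦9, 7↦2, 8↦6, 9↦10, 10↦3]  zeros at y ∈ {1}
  x = 10: [0↦5, 1↦7, 2↦9, 3↦0, 4↦2, 5↦4, 6↦6, 7↦8, 8↦10, 9↦1, 10↦3]  zeros at y ∈ {3}
Collecting zeros: affine points = {(1, 6), (2, 8), (3, 5), (4, 9), (5, 7), (6, 2), (7, 0), (8, 4), (9, 1), (10, 3)}.
Total count |C(F_11)_aff| = 10.


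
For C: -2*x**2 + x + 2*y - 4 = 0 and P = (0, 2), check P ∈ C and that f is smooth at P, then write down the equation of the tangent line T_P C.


Tangent line at P: x + 2*y - 4 = 0.

Step 1: f(0, 2) = 0, so P lies on C.
Step 2: partial derivatives
  f_x(x, y) = 1 - 4*x, f_y(x, y) = 2.
  f_x(P) = 1, f_y(P) = 2 (gradient nonzero, so P is smooth).
Step 3: tangent line at P: 1·(x − 0) + 2·(y − 2) = 0.
Expanding: x + 2*y - 4 = 0.


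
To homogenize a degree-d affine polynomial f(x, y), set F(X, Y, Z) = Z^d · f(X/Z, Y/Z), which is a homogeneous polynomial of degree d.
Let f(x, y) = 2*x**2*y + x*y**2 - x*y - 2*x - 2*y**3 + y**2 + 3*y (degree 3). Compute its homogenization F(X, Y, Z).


F(X, Y, Z) = 2*X**2*Y + X*Y**2 - X*Y*Z - 2*X*Z**2 - 2*Y**3 + Y**2*Z + 3*Y*Z**2

deg(f) = 3.
Substitute x = X/Z, y = Y/Z into f, then multiply by Z^3.
  monomial 2·x^2·y^1 ↦ 2·X^2·Y^1·Z^0.
  monomial 1·x^1·y^2 ↦ 1·X^1·Y^2·Z^0.
  monomial -1·x^1·y^1 ↦ -1·X^1·Y^1·Z^1.
  monomial -2·x^1·y^0 ↦ -2·X^1·Y^0·Z^2.
  monomial -2·x^0·y^3 ↦ -2·X^0·Y^3·Z^0.
  monomial 1·x^0·y^2 ↦ 1·X^0·Y^2·Z^1.
  monomial 3·x^0·y^1 ↦ 3·X^0·Y^1·Z^2.
Collecting: F(X, Y, Z) = 2*X**2*Y + X*Y**2 - X*Y*Z - 2*X*Z**2 - 2*Y**3 + Y**2*Z + 3*Y*Z**2.


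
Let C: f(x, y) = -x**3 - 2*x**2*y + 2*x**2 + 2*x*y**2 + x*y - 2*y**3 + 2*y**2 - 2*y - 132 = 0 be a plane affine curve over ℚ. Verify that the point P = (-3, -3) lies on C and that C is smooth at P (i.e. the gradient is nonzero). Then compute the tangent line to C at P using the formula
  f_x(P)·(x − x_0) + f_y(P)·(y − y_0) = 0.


Tangent line at P: -60*x - 53*y - 339 = 0.

Step 1: f(-3, -3) = 0, so P lies on C.
Step 2: partial derivatives
  f_x(x, y) = -3*x**2 - 4*x*y + 4*x + 2*y**2 + y, f_y(x, y) = -2*x**2 + 4*x*y + x - 6*y**2 + 4*y - 2.
  f_x(P) = -60, f_y(P) = -53 (gradient nonzero, so P is smooth).
Step 3: tangent line at P: -60·(x − -3) + -53·(y − -3) = 0.
Expanding: -60*x - 53*y - 339 = 0.


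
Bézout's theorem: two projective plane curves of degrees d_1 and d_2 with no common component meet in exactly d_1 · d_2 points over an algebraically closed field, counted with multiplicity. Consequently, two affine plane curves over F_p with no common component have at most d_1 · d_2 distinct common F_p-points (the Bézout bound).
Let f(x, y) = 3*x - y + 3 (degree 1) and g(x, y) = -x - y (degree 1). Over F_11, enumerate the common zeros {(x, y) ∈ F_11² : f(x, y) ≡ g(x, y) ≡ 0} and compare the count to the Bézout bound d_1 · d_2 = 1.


Common zeros: {(2, 9)}; count = 1; Bézout bound = 1.

deg(f) = 1, deg(g) = 1, so Bézout bound = 1.
Scan x ∈ F_11. For each x, list the y ∈ F_11 with f(x, y) ≡ 0 and those with g(x, y) ≡ 0 (mod 11); the common zeros in that column are the intersection.
  x = 0: f ≡ 0 at y ∈ {3}; g ≡ 0 at y ∈ {0}; common: ∅.
  x = 1: f ≡ 0 at y ∈ {6}; g ≡ 0 at y ∈ {10}; common: ∅.
  x = 2: f ≡ 0 at y ∈ {9}; g ≡ 0 at y ∈ {9}; common: {9}.
  x = 3: f ≡ 0 at y ∈ {1}; g ≡ 0 at y ∈ {8}; common: ∅.
  x = 4: f ≡ 0 at y ∈ {4}; g ≡ 0 at y ∈ {7}; common: ∅.
  x = 5: f ≡ 0 at y ∈ {7}; g ≡ 0 at y ∈ {6}; common: ∅.
  x = 6: f ≡ 0 at y ∈ {10}; g ≡ 0 at y ∈ {5}; common: ∅.
  x = 7: f ≡ 0 at y ∈ {2}; g ≡ 0 at y ∈ {4}; common: ∅.
  x = 8: f ≡ 0 at y ∈ {5}; g ≡ 0 at y ∈ {3}; common: ∅.
  x = 9: f ≡ 0 at y ∈ {8}; g ≡ 0 at y ∈ {2}; common: ∅.
  x = 10: f ≡ 0 at y ∈ {0}; g ≡ 0 at y ∈ {1}; common: ∅.
Collecting: common zeros = {(2, 9)}, so the count is 1.
Comparison with the Bézout bound: 1 ≤ 1 = deg(f)·deg(g), as expected for curves with no common component (the bound is attained).


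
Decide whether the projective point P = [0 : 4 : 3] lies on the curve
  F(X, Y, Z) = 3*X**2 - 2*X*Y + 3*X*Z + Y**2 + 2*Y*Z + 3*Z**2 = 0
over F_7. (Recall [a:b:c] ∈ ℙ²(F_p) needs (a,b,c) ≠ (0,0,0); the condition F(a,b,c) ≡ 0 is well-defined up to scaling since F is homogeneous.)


F(0,4,3) ≡ 4 (mod 7); P is NOT on the curve.

Evaluate F(0, 4, 3) term-by-term (mod 7).
  3*X**2 ↦ 3·0·1·1 = 0
  -2*X*Y ↦ -2·0·4·1 = 0
  3*X*Z ↦ 3·0·1·3 = 0
  Y**2 ↦ 1·1·16·1 = 16
  2*Y*Z ↦ 2·1·4·3 = 24
  3*Z**2 ↦ 3·1·1·9 = 27
Sum: F(0, 4, 3) = (0) + (0) + (0) + (16) + (24) + (27) = 67.
Reducing mod 7: 67 ≡ 4 (mod 7).
Since F(a, b, c) ≡ 4 ≠ 0 (mod 7), P does NOT lie on the curve.


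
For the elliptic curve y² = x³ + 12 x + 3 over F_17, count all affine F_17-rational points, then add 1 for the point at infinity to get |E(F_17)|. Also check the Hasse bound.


Affine points = {(1, 4), (1, 13), (2, 1), (2, 16), (3, 7), (3, 10), (4, 8), (4, 9), (5, 1), (5, 16), (6, 6), (6, 11), (8, 4), (8, 13), (10, 1), (10, 16), (11, 2), (11, 15), (14, 5), (14, 12)}; affine count = 20; |E(F_17)| = 21.

Discriminant check: Δ ∝ 4a³ + 27b² = 4·12³ + 27·3² = 4·1728 + 27·9 ≡ 15 (mod 17). Nonzero ⇒ E is nonsingular.
For each x ∈ F_17, compute rhs = x³ + 12·x + 3 mod 17, then count y ∈ F_17 with y² ≡ rhs.
  x = 0: rhs = 3, matching y values: none (0 points).
  x = 1: rhs = 16, matching y values: 4, 13 (2 points).
  x = 2: rhs = 1, matching y values: 1, 16 (2 points).
  x = 3: rhs = 15, matching y values: 7, 10 (2 points).
  x = 4: rhs = 13, matching y values: 8, 9 (2 points).
  x = 5: rhs = 1, matching y values: 1, 16 (2 points).
  x = 6: rhs = 2, matching y values: 6, 11 (2 points).
  x = 7: rhs = 5, matching y values: none (0 points).
  x = 8: rhs = 16, matching y values: 4, 13 (2 points).
  x = 9: rhs = 7, matching y values: none (0 points).
  x = 10: rhs = 1, matching y values: 1, 16 (2 points).
  x = 11: rhs = 4, matching y values: 2, 15 (2 points).
  x = 12: rhs = 5, matching y values: none (0 points).
  x = 13: rhs = 10, matching y values: none (0 points).
  x = 14: rhs = 8, matching y values: 5, 12 (2 points).
  x = 15: rhs = 5, matching y values: none (0 points).
  x = 16: rhs = 7, matching y values: none (0 points).
Total affine count: 20.
Full point count |E(F_17)| = 20 + 1 = 21.
Hasse bound: |21 − (17+1)| = |3| = 3 ≤ 2√17 ≈ 8.2462 ✓.


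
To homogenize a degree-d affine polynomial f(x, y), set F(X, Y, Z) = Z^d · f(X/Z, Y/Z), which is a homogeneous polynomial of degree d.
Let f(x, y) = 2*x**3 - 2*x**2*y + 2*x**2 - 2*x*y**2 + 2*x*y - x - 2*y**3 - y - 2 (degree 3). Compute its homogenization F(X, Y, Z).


F(X, Y, Z) = 2*X**3 - 2*X**2*Y + 2*X**2*Z - 2*X*Y**2 + 2*X*Y*Z - X*Z**2 - 2*Y**3 - Y*Z**2 - 2*Z**3

deg(f) = 3.
Substitute x = X/Z, y = Y/Z into f, then multiply by Z^3.
  monomial 2·x^3·y^0 ↦ 2·X^3·Y^0·Z^0.
  monomial -2·x^2·y^1 ↦ -2·X^2·Y^1·Z^0.
  monomial 2·x^2·y^0 ↦ 2·X^2·Y^0·Z^1.
  monomial -2·x^1·y^2 ↦ -2·X^1·Y^2·Z^0.
  monomial 2·x^1·y^1 ↦ 2·X^1·Y^1·Z^1.
  monomial -1·x^1·y^0 ↦ -1·X^1·Y^0·Z^2.
  monomial -2·x^0·y^3 ↦ -2·X^0·Y^3·Z^0.
  monomial -1·x^0·y^1 ↦ -1·X^0·Y^1·Z^2.
  monomial -2·x^0·y^0 ↦ -2·X^0·Y^0·Z^3.
Collecting: F(X, Y, Z) = 2*X**3 - 2*X**2*Y + 2*X**2*Z - 2*X*Y**2 + 2*X*Y*Z - X*Z**2 - 2*Y**3 - Y*Z**2 - 2*Z**3.


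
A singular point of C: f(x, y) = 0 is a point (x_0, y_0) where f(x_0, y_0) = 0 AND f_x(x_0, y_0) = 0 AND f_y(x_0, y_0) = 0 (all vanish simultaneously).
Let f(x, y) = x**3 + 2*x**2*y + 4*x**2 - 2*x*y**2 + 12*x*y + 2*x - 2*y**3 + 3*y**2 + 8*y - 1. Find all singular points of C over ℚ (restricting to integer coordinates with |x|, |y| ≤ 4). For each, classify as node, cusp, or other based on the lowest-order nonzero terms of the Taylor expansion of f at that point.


Singular points: {(-2, 1)}; classification: cusp.

Compute partial derivatives:
  f_x = 3*x**2 + 4*x*y + 8*x - 2*y**2 + 12*y + 2.
  f_y = 2*x**2 - 4*x*y + 12*x - 6*y**2 + 6*y + 8.
Scan x_0 ∈ {−4, ..., 4}. For each x_0, f_y(x_0, y) is a polynomial in y; find its integer roots y ∈ {−4, ..., 4}, then test f_x and f at those candidates.
  x = -4: f_y(-4, y) = -6*y**2 + 22*y - 8; no integer root y with |y| ≤ 4.
  x = -3: f_y(-3, y) = -6*y**2 + 18*y - 10; no integer root y with |y| ≤ 4.
  x = -2: f_y(-2, y) = -6*y**2 + 14*y - 8; vanishes at y ∈ {1}. (-2, 1): f_x = 0, f = 0 — SINGULAR.
  x = -1: f_y(-1, y) = -6*y**2 + 10*y - 2; no integer root y with |y| ≤ 4.
  x = 0: f_y(0, y) = -6*y**2 + 6*y + 8; no integer root y with |y| ≤ 4.
  x = 1: f_y(1, y) = -6*y**2 + 2*y + 22; no integer root y with |y| ≤ 4.
  x = 2: f_y(2, y) = -6*y**2 - 2*y + 40; no integer root y with |y| ≤ 4.
  x = 3: f_y(3, y) = -6*y**2 - 6*y + 62; no integer root y with |y| ≤ 4.
  x = 4: f_y(4, y) = -6*y**2 - 10*y + 88; no integer root y with |y| ≤ 4.
Only singular point on the grid: (-2, 1).
Classify: substitute x = -2 + u, y = 1 + v and expand: f = u**3 + 2*u**2*v - 2*u*v**2 - 2*v**3 + v**2.
No constant or linear terms (consistent with a singular point). Quadratic part: v**2. Cubic part: u**3 + 2*u**2*v - 2*u*v**2 - 2*v**3.
The quadratic part v**2 is a perfect square, so there is a single (double) tangent line v = 0, i.e. y = 1. Restricting the cubic part to that line (v = 0) leaves u**3 ≠ 0, so f is not divisible by v and the branch is v² ≈ -u**3 to lowest order — this is a cusp.
Classification: cusp.


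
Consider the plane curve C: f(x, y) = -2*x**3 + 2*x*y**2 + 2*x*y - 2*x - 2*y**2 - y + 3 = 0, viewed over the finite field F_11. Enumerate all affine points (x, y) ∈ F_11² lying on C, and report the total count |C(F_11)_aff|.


Affine F_11-points: {(0, 1), (0, 4), (1, 1), (5, 7), (7, 3), (7, 6), (9, 2), (9, 10), (10, 1)}; count = 9.

For each of the 121 pairs (x, y) ∈ F_11², evaluate f(x, y) mod 11. Record the zeros.
  x = 0: [0↦3, 1↦0, 2↦4, 3↦4, 4↦0, 5↦3, 6↦2, 7↦8, 8↦10, 9↦8, 10↦2]  zeros at y ∈ {1, 4}
  x = 1: [0↦10, 1↦0, 2↦1, 3↦2, 4↦3, 5↦4, 6↦5, 7↦6, 8↦7, 9↦8, 10↦9]  zeros at y ∈ {1}
  x = 2: [0↦5, 1↦10, 2↦8, 3↦10, 4↦5, 5↦4, 6↦7, 7↦3, 8↦3, 9↦7, 10↦4]  zeros at y ∈ ∅
  x = 3: [0↦9, 1↦7, 2↦2, 3↦5, 4↦5, 5↦2, 6↦7, 7↦9, 8↦8, 9↦4, 10↦8]  zeros at y ∈ ∅
  x = 4: [0↦10, 1↦1, 2↦4, 3↦8, 4↦2, 5↦8, 6↦4, 7↦1, 8↦10, 9↦9, 10↦9]  zeros at y ∈ ∅
  x = 5: [0↦7, 1↦2, 2↦2, 3↦7, 4↦6, 5↦10, 6↦8, 7↦0, 8↦8, 9↦10, 10↦6]  zeros at y ∈ {7}
  x = 6: [0↦10, 1↦9, 2↦6, 3↦1, 4↦5, 5↦7, 6↦7, 7↦5, 8↦1, 9↦6, 10↦9]  zeros at y ∈ ∅
  x = 7: [0↦7, 1↦10, 2↦4, 3↦0, 4↦9, 5↦9, 6↦0, 7↦4, 8↦10, 9↦7, 10↦6]  zeros at y ∈ {3, 6}
  x = 8: [0↦8, 1↦4, 2↦6, 3↦3, 4↦6, 5↦4, 6↦8, 7↦7, 8↦1, 9↦1, 10↦7]  zeros at y ∈ ∅
  x = 9: [0↦1, 1↦1, 2↦0, 3↦9, 4↦6, 5↦2, 6↦8, 7↦2, 8↦6, 9↦9, 10↦0]  zeros at y ∈ {2, 10}
  x = 10: [0↦7, 1↦0, 2↦7, 3↦6, 4↦8, 5↦2, 6↦10, 7↦10, 8↦2, 9↦8, 10↦6]  zeros at y ∈ {1}
Collecting zeros: affine points = {(0, 1), (0, 4), (1, 1), (5, 7), (7, 3), (7, 6), (9, 2), (9, 10), (10, 1)}.
Total count |C(F_11)_aff| = 9.


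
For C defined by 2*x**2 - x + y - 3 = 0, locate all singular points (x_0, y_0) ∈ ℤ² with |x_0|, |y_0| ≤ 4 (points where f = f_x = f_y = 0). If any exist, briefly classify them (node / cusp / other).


No singular points in the scanned grid; C is smooth there.

Compute partial derivatives:
  f_x = 4*x - 1.
  f_y = 1.
f_y = 1 is a nonzero constant, so f_y never vanishes: no point (x, y) can satisfy f = f_x = f_y = 0. In particular no (x, y) ∈ {−4, ..., 4}² is singular; the curve is smooth.


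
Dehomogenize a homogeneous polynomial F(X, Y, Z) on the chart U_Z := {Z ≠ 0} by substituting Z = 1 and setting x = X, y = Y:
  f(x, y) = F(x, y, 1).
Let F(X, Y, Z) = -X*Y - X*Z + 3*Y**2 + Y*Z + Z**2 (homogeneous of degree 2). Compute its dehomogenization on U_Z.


f(x, y) = -x*y - x + 3*y**2 + y + 1

On U_Z we set Z = 1. Each monomial c·X^i·Y^j·Z^k in F becomes c·x^i·y^j·1^k = c·x^i·y^j.
Substituting Z = 1: F(X, Y, 1) = -x*y - x + 3*y**2 + y + 1.
Note: deg(f) ≤ deg(F) = 2; strict inequality happens when F is divisible by Z (lost terms).


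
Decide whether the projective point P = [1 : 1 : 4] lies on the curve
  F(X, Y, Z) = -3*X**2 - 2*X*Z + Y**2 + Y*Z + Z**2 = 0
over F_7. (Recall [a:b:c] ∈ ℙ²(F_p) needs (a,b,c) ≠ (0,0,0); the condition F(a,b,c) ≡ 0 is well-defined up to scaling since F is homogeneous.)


F(1,1,4) ≡ 3 (mod 7); P is NOT on the curve.

Evaluate F(1, 1, 4) term-by-term (mod 7).
  -3*X**2 ↦ -3·1·1·1 = -3
  -2*X*Z ↦ -2·1·1·4 = -8
  Y**2 ↦ 1·1·1·1 = 1
  Y*Z ↦ 1·1·1·4 = 4
  Z**2 ↦ 1·1·1·16 = 16
Sum: F(1, 1, 4) = (-3) + (-8) + (1) + (4) + (16) = 10.
Reducing mod 7: 10 ≡ 3 (mod 7).
Since F(a, b, c) ≡ 3 ≠ 0 (mod 7), P does NOT lie on the curve.


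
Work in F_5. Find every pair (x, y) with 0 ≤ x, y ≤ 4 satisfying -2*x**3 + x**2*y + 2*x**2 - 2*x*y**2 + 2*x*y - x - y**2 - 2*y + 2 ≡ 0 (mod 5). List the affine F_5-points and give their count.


Affine F_5-points: {(2, 3), (4, 1), (4, 2)}; count = 3.

For each of the 25 pairs (x, y) ∈ F_5², evaluate f(x, y) mod 5. Record the zeros.
  x = 0: [0↦2, 1↦4, 2↦4, 3↦2, 4↦3]  zeros at y ∈ ∅
  x = 1: [0↦1, 1↦4, 2↦1, 3↦2, 4↦2]  zeros at y ∈ ∅
  x = 2: [0↦2, 1↦3, 2↦4, 3↦0, 4↦1]  zeros at y ∈ {3}
  x = 3: [0↦3, 1↦4, 2↦1, 3↦4, 4↦3]  zeros at y ∈ ∅
  x = 4: [0↦2, 1↦0, 2↦0, 3↦2, 4↦1]  zeros at y ∈ {1, 2}
Collecting zeros: affine points = {(2, 3), (4, 1), (4, 2)}.
Total count |C(F_5)_aff| = 3.
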